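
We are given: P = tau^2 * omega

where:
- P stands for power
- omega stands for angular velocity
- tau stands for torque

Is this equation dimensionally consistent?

No

P (power) has dimensions [L^2 M T^-3].
omega (angular velocity) has dimensions [T^-1].
tau (torque) has dimensions [L^2 M T^-2].

Left side: [L^2 M T^-3]
Right side: [L^4 M^2 T^-5]

The two sides have different dimensions, so the equation is NOT dimensionally consistent.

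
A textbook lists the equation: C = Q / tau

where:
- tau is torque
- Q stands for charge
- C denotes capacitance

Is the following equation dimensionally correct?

No

tau (torque) has dimensions [L^2 M T^-2].
Q (charge) has dimensions [I T].
C (capacitance) has dimensions [I^2 L^-2 M^-1 T^4].

Left side: [I^2 L^-2 M^-1 T^4]
Right side: [I L^-2 M^-1 T^3]

The two sides have different dimensions, so the equation is NOT dimensionally consistent.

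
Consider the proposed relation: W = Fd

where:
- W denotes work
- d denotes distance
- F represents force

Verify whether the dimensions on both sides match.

Yes

W (work) has dimensions [L^2 M T^-2].
d (distance) has dimensions [L].
F (force) has dimensions [L M T^-2].

Left side: [L^2 M T^-2]
Right side: [L^2 M T^-2]

Both sides have the same dimensions, so the equation is dimensionally consistent.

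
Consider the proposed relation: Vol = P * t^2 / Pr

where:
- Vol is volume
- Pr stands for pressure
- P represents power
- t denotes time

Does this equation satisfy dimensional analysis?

No

Vol (volume) has dimensions [L^3].
Pr (pressure) has dimensions [L^-1 M T^-2].
P (power) has dimensions [L^2 M T^-3].
t (time) has dimensions [T].

Left side: [L^3]
Right side: [L^3 T]

The two sides have different dimensions, so the equation is NOT dimensionally consistent.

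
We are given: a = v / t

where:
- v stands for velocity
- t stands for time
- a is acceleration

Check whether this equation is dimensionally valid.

Yes

v (velocity) has dimensions [L T^-1].
t (time) has dimensions [T].
a (acceleration) has dimensions [L T^-2].

Left side: [L T^-2]
Right side: [L T^-2]

Both sides have the same dimensions, so the equation is dimensionally consistent.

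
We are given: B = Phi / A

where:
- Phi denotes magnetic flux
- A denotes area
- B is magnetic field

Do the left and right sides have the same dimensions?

Yes

Phi (magnetic flux) has dimensions [I^-1 L^2 M T^-2].
A (area) has dimensions [L^2].
B (magnetic field) has dimensions [I^-1 M T^-2].

Left side: [I^-1 M T^-2]
Right side: [I^-1 M T^-2]

Both sides have the same dimensions, so the equation is dimensionally consistent.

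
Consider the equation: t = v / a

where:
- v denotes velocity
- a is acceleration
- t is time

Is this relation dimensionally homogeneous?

Yes

v (velocity) has dimensions [L T^-1].
a (acceleration) has dimensions [L T^-2].
t (time) has dimensions [T].

Left side: [T]
Right side: [T]

Both sides have the same dimensions, so the equation is dimensionally consistent.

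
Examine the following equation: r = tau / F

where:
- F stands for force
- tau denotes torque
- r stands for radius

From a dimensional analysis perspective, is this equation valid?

Yes

F (force) has dimensions [L M T^-2].
tau (torque) has dimensions [L^2 M T^-2].
r (radius) has dimensions [L].

Left side: [L]
Right side: [L]

Both sides have the same dimensions, so the equation is dimensionally consistent.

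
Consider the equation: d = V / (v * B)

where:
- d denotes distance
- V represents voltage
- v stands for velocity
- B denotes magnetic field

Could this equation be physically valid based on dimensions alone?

Yes

d (distance) has dimensions [L].
V (voltage) has dimensions [I^-1 L^2 M T^-3].
v (velocity) has dimensions [L T^-1].
B (magnetic field) has dimensions [I^-1 M T^-2].

Left side: [L]
Right side: [L]

Both sides have the same dimensions, so the equation is dimensionally consistent.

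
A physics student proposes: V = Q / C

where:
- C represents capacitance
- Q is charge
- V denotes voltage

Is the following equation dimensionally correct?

Yes

C (capacitance) has dimensions [I^2 L^-2 M^-1 T^4].
Q (charge) has dimensions [I T].
V (voltage) has dimensions [I^-1 L^2 M T^-3].

Left side: [I^-1 L^2 M T^-3]
Right side: [I^-1 L^2 M T^-3]

Both sides have the same dimensions, so the equation is dimensionally consistent.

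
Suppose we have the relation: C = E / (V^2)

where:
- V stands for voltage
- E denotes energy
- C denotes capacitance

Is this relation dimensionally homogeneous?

Yes

V (voltage) has dimensions [I^-1 L^2 M T^-3].
E (energy) has dimensions [L^2 M T^-2].
C (capacitance) has dimensions [I^2 L^-2 M^-1 T^4].

Left side: [I^2 L^-2 M^-1 T^4]
Right side: [I^2 L^-2 M^-1 T^4]

Both sides have the same dimensions, so the equation is dimensionally consistent.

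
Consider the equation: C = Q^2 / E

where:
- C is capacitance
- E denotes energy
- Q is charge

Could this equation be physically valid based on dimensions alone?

Yes

C (capacitance) has dimensions [I^2 L^-2 M^-1 T^4].
E (energy) has dimensions [L^2 M T^-2].
Q (charge) has dimensions [I T].

Left side: [I^2 L^-2 M^-1 T^4]
Right side: [I^2 L^-2 M^-1 T^4]

Both sides have the same dimensions, so the equation is dimensionally consistent.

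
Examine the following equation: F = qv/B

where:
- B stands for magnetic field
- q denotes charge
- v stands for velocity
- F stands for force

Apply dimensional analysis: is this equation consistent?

No

B (magnetic field) has dimensions [I^-1 M T^-2].
q (charge) has dimensions [I T].
v (velocity) has dimensions [L T^-1].
F (force) has dimensions [L M T^-2].

Left side: [L M T^-2]
Right side: [I^2 L M^-1 T^2]

The two sides have different dimensions, so the equation is NOT dimensionally consistent.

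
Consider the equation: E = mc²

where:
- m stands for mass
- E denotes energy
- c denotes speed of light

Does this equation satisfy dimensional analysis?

Yes

m (mass) has dimensions [M].
E (energy) has dimensions [L^2 M T^-2].
c (speed of light) has dimensions [L T^-1].

Left side: [L^2 M T^-2]
Right side: [L^2 M T^-2]

Both sides have the same dimensions, so the equation is dimensionally consistent.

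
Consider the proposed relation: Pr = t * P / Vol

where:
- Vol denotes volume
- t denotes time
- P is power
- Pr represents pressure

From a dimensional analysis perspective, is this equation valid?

Yes

Vol (volume) has dimensions [L^3].
t (time) has dimensions [T].
P (power) has dimensions [L^2 M T^-3].
Pr (pressure) has dimensions [L^-1 M T^-2].

Left side: [L^-1 M T^-2]
Right side: [L^-1 M T^-2]

Both sides have the same dimensions, so the equation is dimensionally consistent.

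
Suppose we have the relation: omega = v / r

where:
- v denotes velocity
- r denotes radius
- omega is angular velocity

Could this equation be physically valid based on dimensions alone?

Yes

v (velocity) has dimensions [L T^-1].
r (radius) has dimensions [L].
omega (angular velocity) has dimensions [T^-1].

Left side: [T^-1]
Right side: [T^-1]

Both sides have the same dimensions, so the equation is dimensionally consistent.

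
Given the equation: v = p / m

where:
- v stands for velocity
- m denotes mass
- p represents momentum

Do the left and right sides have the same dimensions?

Yes

v (velocity) has dimensions [L T^-1].
m (mass) has dimensions [M].
p (momentum) has dimensions [L M T^-1].

Left side: [L T^-1]
Right side: [L T^-1]

Both sides have the same dimensions, so the equation is dimensionally consistent.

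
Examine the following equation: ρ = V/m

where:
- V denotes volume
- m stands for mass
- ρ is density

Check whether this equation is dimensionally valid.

No

V (volume) has dimensions [L^3].
m (mass) has dimensions [M].
ρ (density) has dimensions [L^-3 M].

Left side: [L^-3 M]
Right side: [L^3 M^-1]

The two sides have different dimensions, so the equation is NOT dimensionally consistent.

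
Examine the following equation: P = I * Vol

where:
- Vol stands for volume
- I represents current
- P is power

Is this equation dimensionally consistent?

No

Vol (volume) has dimensions [L^3].
I (current) has dimensions [I].
P (power) has dimensions [L^2 M T^-3].

Left side: [L^2 M T^-3]
Right side: [I L^3]

The two sides have different dimensions, so the equation is NOT dimensionally consistent.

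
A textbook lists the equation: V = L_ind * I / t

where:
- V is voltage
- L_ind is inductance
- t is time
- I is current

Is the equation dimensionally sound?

Yes

V (voltage) has dimensions [I^-1 L^2 M T^-3].
L_ind (inductance) has dimensions [I^-2 L^2 M T^-2].
t (time) has dimensions [T].
I (current) has dimensions [I].

Left side: [I^-1 L^2 M T^-3]
Right side: [I^-1 L^2 M T^-3]

Both sides have the same dimensions, so the equation is dimensionally consistent.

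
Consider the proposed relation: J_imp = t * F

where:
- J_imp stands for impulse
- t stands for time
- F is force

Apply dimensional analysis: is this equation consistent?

Yes

J_imp (impulse) has dimensions [L M T^-1].
t (time) has dimensions [T].
F (force) has dimensions [L M T^-2].

Left side: [L M T^-1]
Right side: [L M T^-1]

Both sides have the same dimensions, so the equation is dimensionally consistent.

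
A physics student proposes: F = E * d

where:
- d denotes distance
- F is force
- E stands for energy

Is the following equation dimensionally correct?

No

d (distance) has dimensions [L].
F (force) has dimensions [L M T^-2].
E (energy) has dimensions [L^2 M T^-2].

Left side: [L M T^-2]
Right side: [L^3 M T^-2]

The two sides have different dimensions, so the equation is NOT dimensionally consistent.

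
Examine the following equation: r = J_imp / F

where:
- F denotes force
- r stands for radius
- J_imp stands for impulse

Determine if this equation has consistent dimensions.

No

F (force) has dimensions [L M T^-2].
r (radius) has dimensions [L].
J_imp (impulse) has dimensions [L M T^-1].

Left side: [L]
Right side: [T]

The two sides have different dimensions, so the equation is NOT dimensionally consistent.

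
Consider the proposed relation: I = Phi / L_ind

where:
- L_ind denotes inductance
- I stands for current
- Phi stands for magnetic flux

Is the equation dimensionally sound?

Yes

L_ind (inductance) has dimensions [I^-2 L^2 M T^-2].
I (current) has dimensions [I].
Phi (magnetic flux) has dimensions [I^-1 L^2 M T^-2].

Left side: [I]
Right side: [I]

Both sides have the same dimensions, so the equation is dimensionally consistent.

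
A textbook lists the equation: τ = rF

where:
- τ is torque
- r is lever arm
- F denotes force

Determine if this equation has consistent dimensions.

Yes

τ (torque) has dimensions [L^2 M T^-2].
r (lever arm) has dimensions [L].
F (force) has dimensions [L M T^-2].

Left side: [L^2 M T^-2]
Right side: [L^2 M T^-2]

Both sides have the same dimensions, so the equation is dimensionally consistent.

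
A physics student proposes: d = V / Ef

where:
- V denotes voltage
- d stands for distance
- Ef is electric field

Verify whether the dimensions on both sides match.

Yes

V (voltage) has dimensions [I^-1 L^2 M T^-3].
d (distance) has dimensions [L].
Ef (electric field) has dimensions [I^-1 L M T^-3].

Left side: [L]
Right side: [L]

Both sides have the same dimensions, so the equation is dimensionally consistent.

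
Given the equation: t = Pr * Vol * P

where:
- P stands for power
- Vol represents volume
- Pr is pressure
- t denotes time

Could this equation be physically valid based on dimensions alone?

No

P (power) has dimensions [L^2 M T^-3].
Vol (volume) has dimensions [L^3].
Pr (pressure) has dimensions [L^-1 M T^-2].
t (time) has dimensions [T].

Left side: [T]
Right side: [L^4 M^2 T^-5]

The two sides have different dimensions, so the equation is NOT dimensionally consistent.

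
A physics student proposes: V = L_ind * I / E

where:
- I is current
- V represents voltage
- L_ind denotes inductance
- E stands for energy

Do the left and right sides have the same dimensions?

No

I (current) has dimensions [I].
V (voltage) has dimensions [I^-1 L^2 M T^-3].
L_ind (inductance) has dimensions [I^-2 L^2 M T^-2].
E (energy) has dimensions [L^2 M T^-2].

Left side: [I^-1 L^2 M T^-3]
Right side: [I^-1]

The two sides have different dimensions, so the equation is NOT dimensionally consistent.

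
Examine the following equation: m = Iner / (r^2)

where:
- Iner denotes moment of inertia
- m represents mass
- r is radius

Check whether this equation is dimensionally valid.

Yes

Iner (moment of inertia) has dimensions [L^2 M].
m (mass) has dimensions [M].
r (radius) has dimensions [L].

Left side: [M]
Right side: [M]

Both sides have the same dimensions, so the equation is dimensionally consistent.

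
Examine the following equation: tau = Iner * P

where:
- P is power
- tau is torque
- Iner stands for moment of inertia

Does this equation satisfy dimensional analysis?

No

P (power) has dimensions [L^2 M T^-3].
tau (torque) has dimensions [L^2 M T^-2].
Iner (moment of inertia) has dimensions [L^2 M].

Left side: [L^2 M T^-2]
Right side: [L^4 M^2 T^-3]

The two sides have different dimensions, so the equation is NOT dimensionally consistent.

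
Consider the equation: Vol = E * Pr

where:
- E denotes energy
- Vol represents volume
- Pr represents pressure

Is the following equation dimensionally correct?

No

E (energy) has dimensions [L^2 M T^-2].
Vol (volume) has dimensions [L^3].
Pr (pressure) has dimensions [L^-1 M T^-2].

Left side: [L^3]
Right side: [L M^2 T^-4]

The two sides have different dimensions, so the equation is NOT dimensionally consistent.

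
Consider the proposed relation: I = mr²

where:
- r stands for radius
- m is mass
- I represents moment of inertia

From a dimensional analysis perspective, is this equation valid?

Yes

r (radius) has dimensions [L].
m (mass) has dimensions [M].
I (moment of inertia) has dimensions [L^2 M].

Left side: [L^2 M]
Right side: [L^2 M]

Both sides have the same dimensions, so the equation is dimensionally consistent.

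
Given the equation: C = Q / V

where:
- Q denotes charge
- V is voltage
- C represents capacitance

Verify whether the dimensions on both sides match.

Yes

Q (charge) has dimensions [I T].
V (voltage) has dimensions [I^-1 L^2 M T^-3].
C (capacitance) has dimensions [I^2 L^-2 M^-1 T^4].

Left side: [I^2 L^-2 M^-1 T^4]
Right side: [I^2 L^-2 M^-1 T^4]

Both sides have the same dimensions, so the equation is dimensionally consistent.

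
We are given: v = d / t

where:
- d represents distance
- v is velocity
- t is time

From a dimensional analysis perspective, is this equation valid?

Yes

d (distance) has dimensions [L].
v (velocity) has dimensions [L T^-1].
t (time) has dimensions [T].

Left side: [L T^-1]
Right side: [L T^-1]

Both sides have the same dimensions, so the equation is dimensionally consistent.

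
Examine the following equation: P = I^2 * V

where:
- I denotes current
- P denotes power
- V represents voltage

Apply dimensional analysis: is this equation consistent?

No

I (current) has dimensions [I].
P (power) has dimensions [L^2 M T^-3].
V (voltage) has dimensions [I^-1 L^2 M T^-3].

Left side: [L^2 M T^-3]
Right side: [I L^2 M T^-3]

The two sides have different dimensions, so the equation is NOT dimensionally consistent.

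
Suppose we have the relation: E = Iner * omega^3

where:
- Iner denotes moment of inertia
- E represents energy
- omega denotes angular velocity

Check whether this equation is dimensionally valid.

No

Iner (moment of inertia) has dimensions [L^2 M].
E (energy) has dimensions [L^2 M T^-2].
omega (angular velocity) has dimensions [T^-1].

Left side: [L^2 M T^-2]
Right side: [L^2 M T^-3]

The two sides have different dimensions, so the equation is NOT dimensionally consistent.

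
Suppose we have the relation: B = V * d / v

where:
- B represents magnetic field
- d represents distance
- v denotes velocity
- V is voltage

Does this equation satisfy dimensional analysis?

No

B (magnetic field) has dimensions [I^-1 M T^-2].
d (distance) has dimensions [L].
v (velocity) has dimensions [L T^-1].
V (voltage) has dimensions [I^-1 L^2 M T^-3].

Left side: [I^-1 M T^-2]
Right side: [I^-1 L^2 M T^-2]

The two sides have different dimensions, so the equation is NOT dimensionally consistent.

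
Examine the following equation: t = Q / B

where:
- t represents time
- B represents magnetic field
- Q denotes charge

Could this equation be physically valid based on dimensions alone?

No

t (time) has dimensions [T].
B (magnetic field) has dimensions [I^-1 M T^-2].
Q (charge) has dimensions [I T].

Left side: [T]
Right side: [I^2 M^-1 T^3]

The two sides have different dimensions, so the equation is NOT dimensionally consistent.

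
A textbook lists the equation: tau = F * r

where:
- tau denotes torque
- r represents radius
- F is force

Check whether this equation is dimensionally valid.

Yes

tau (torque) has dimensions [L^2 M T^-2].
r (radius) has dimensions [L].
F (force) has dimensions [L M T^-2].

Left side: [L^2 M T^-2]
Right side: [L^2 M T^-2]

Both sides have the same dimensions, so the equation is dimensionally consistent.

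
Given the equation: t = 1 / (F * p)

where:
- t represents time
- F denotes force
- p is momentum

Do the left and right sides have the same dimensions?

No

t (time) has dimensions [T].
F (force) has dimensions [L M T^-2].
p (momentum) has dimensions [L M T^-1].

Left side: [T]
Right side: [L^-2 M^-2 T^3]

The two sides have different dimensions, so the equation is NOT dimensionally consistent.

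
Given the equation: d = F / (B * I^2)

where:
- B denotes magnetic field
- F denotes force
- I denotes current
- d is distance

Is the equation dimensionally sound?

No

B (magnetic field) has dimensions [I^-1 M T^-2].
F (force) has dimensions [L M T^-2].
I (current) has dimensions [I].
d (distance) has dimensions [L].

Left side: [L]
Right side: [I^-1 L]

The two sides have different dimensions, so the equation is NOT dimensionally consistent.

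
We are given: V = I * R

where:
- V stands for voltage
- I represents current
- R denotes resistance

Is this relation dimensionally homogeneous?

Yes

V (voltage) has dimensions [I^-1 L^2 M T^-3].
I (current) has dimensions [I].
R (resistance) has dimensions [I^-2 L^2 M T^-3].

Left side: [I^-1 L^2 M T^-3]
Right side: [I^-1 L^2 M T^-3]

Both sides have the same dimensions, so the equation is dimensionally consistent.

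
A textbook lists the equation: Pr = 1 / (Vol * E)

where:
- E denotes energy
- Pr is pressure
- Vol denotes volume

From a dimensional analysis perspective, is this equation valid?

No

E (energy) has dimensions [L^2 M T^-2].
Pr (pressure) has dimensions [L^-1 M T^-2].
Vol (volume) has dimensions [L^3].

Left side: [L^-1 M T^-2]
Right side: [L^-5 M^-1 T^2]

The two sides have different dimensions, so the equation is NOT dimensionally consistent.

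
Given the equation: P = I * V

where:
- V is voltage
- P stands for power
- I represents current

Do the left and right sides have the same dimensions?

Yes

V (voltage) has dimensions [I^-1 L^2 M T^-3].
P (power) has dimensions [L^2 M T^-3].
I (current) has dimensions [I].

Left side: [L^2 M T^-3]
Right side: [L^2 M T^-3]

Both sides have the same dimensions, so the equation is dimensionally consistent.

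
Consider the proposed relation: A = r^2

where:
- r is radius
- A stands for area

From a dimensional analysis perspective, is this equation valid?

Yes

r (radius) has dimensions [L].
A (area) has dimensions [L^2].

Left side: [L^2]
Right side: [L^2]

Both sides have the same dimensions, so the equation is dimensionally consistent.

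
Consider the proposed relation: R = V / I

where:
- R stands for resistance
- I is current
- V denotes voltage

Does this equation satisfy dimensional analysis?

Yes

R (resistance) has dimensions [I^-2 L^2 M T^-3].
I (current) has dimensions [I].
V (voltage) has dimensions [I^-1 L^2 M T^-3].

Left side: [I^-2 L^2 M T^-3]
Right side: [I^-2 L^2 M T^-3]

Both sides have the same dimensions, so the equation is dimensionally consistent.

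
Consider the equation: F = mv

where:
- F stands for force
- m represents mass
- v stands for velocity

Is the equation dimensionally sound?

No

F (force) has dimensions [L M T^-2].
m (mass) has dimensions [M].
v (velocity) has dimensions [L T^-1].

Left side: [L M T^-2]
Right side: [L M T^-1]

The two sides have different dimensions, so the equation is NOT dimensionally consistent.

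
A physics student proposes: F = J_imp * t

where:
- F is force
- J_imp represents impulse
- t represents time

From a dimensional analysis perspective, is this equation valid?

No

F (force) has dimensions [L M T^-2].
J_imp (impulse) has dimensions [L M T^-1].
t (time) has dimensions [T].

Left side: [L M T^-2]
Right side: [L M]

The two sides have different dimensions, so the equation is NOT dimensionally consistent.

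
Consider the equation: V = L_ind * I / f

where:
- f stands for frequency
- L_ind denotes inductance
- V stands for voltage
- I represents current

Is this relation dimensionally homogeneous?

No

f (frequency) has dimensions [T^-1].
L_ind (inductance) has dimensions [I^-2 L^2 M T^-2].
V (voltage) has dimensions [I^-1 L^2 M T^-3].
I (current) has dimensions [I].

Left side: [I^-1 L^2 M T^-3]
Right side: [I^-1 L^2 M T^-1]

The two sides have different dimensions, so the equation is NOT dimensionally consistent.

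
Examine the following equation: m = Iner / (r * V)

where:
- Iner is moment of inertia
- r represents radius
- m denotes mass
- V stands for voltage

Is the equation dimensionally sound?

No

Iner (moment of inertia) has dimensions [L^2 M].
r (radius) has dimensions [L].
m (mass) has dimensions [M].
V (voltage) has dimensions [I^-1 L^2 M T^-3].

Left side: [M]
Right side: [I L^-1 T^3]

The two sides have different dimensions, so the equation is NOT dimensionally consistent.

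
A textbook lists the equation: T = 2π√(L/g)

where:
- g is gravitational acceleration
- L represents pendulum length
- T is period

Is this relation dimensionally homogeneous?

Yes

g (gravitational acceleration) has dimensions [L T^-2].
L (pendulum length) has dimensions [L].
T (period) has dimensions [T].

Left side: [T]
Right side: [T]

Both sides have the same dimensions, so the equation is dimensionally consistent.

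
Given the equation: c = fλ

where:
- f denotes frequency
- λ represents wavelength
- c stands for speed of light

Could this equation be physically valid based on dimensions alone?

Yes

f (frequency) has dimensions [T^-1].
λ (wavelength) has dimensions [L].
c (speed of light) has dimensions [L T^-1].

Left side: [L T^-1]
Right side: [L T^-1]

Both sides have the same dimensions, so the equation is dimensionally consistent.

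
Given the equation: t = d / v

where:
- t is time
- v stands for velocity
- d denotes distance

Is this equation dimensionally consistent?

Yes

t (time) has dimensions [T].
v (velocity) has dimensions [L T^-1].
d (distance) has dimensions [L].

Left side: [T]
Right side: [T]

Both sides have the same dimensions, so the equation is dimensionally consistent.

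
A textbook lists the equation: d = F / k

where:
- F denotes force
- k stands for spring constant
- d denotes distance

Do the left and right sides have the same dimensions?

Yes

F (force) has dimensions [L M T^-2].
k (spring constant) has dimensions [M T^-2].
d (distance) has dimensions [L].

Left side: [L]
Right side: [L]

Both sides have the same dimensions, so the equation is dimensionally consistent.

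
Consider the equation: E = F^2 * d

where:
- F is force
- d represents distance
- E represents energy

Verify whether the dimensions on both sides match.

No

F (force) has dimensions [L M T^-2].
d (distance) has dimensions [L].
E (energy) has dimensions [L^2 M T^-2].

Left side: [L^2 M T^-2]
Right side: [L^3 M^2 T^-4]

The two sides have different dimensions, so the equation is NOT dimensionally consistent.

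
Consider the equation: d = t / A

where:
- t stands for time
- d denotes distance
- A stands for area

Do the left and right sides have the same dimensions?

No

t (time) has dimensions [T].
d (distance) has dimensions [L].
A (area) has dimensions [L^2].

Left side: [L]
Right side: [L^-2 T]

The two sides have different dimensions, so the equation is NOT dimensionally consistent.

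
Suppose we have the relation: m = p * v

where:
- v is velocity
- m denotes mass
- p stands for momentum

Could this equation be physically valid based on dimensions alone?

No

v (velocity) has dimensions [L T^-1].
m (mass) has dimensions [M].
p (momentum) has dimensions [L M T^-1].

Left side: [M]
Right side: [L^2 M T^-2]

The two sides have different dimensions, so the equation is NOT dimensionally consistent.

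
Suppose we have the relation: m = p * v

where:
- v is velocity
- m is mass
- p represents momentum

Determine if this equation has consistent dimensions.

No

v (velocity) has dimensions [L T^-1].
m (mass) has dimensions [M].
p (momentum) has dimensions [L M T^-1].

Left side: [M]
Right side: [L^2 M T^-2]

The two sides have different dimensions, so the equation is NOT dimensionally consistent.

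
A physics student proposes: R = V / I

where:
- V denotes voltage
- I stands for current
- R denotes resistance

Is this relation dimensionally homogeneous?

Yes

V (voltage) has dimensions [I^-1 L^2 M T^-3].
I (current) has dimensions [I].
R (resistance) has dimensions [I^-2 L^2 M T^-3].

Left side: [I^-2 L^2 M T^-3]
Right side: [I^-2 L^2 M T^-3]

Both sides have the same dimensions, so the equation is dimensionally consistent.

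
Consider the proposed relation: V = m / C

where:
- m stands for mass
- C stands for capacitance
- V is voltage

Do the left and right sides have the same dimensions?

No

m (mass) has dimensions [M].
C (capacitance) has dimensions [I^2 L^-2 M^-1 T^4].
V (voltage) has dimensions [I^-1 L^2 M T^-3].

Left side: [I^-1 L^2 M T^-3]
Right side: [I^-2 L^2 M^2 T^-4]

The two sides have different dimensions, so the equation is NOT dimensionally consistent.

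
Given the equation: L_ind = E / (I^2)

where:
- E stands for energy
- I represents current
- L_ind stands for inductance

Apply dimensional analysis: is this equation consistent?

Yes

E (energy) has dimensions [L^2 M T^-2].
I (current) has dimensions [I].
L_ind (inductance) has dimensions [I^-2 L^2 M T^-2].

Left side: [I^-2 L^2 M T^-2]
Right side: [I^-2 L^2 M T^-2]

Both sides have the same dimensions, so the equation is dimensionally consistent.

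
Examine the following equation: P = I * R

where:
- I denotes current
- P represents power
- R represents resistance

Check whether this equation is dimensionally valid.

No

I (current) has dimensions [I].
P (power) has dimensions [L^2 M T^-3].
R (resistance) has dimensions [I^-2 L^2 M T^-3].

Left side: [L^2 M T^-3]
Right side: [I^-1 L^2 M T^-3]

The two sides have different dimensions, so the equation is NOT dimensionally consistent.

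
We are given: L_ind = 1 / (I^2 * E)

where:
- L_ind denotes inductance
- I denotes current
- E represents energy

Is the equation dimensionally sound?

No

L_ind (inductance) has dimensions [I^-2 L^2 M T^-2].
I (current) has dimensions [I].
E (energy) has dimensions [L^2 M T^-2].

Left side: [I^-2 L^2 M T^-2]
Right side: [I^-2 L^-2 M^-1 T^2]

The two sides have different dimensions, so the equation is NOT dimensionally consistent.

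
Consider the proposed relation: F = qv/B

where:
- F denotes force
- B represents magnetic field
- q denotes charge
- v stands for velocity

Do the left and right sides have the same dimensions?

No

F (force) has dimensions [L M T^-2].
B (magnetic field) has dimensions [I^-1 M T^-2].
q (charge) has dimensions [I T].
v (velocity) has dimensions [L T^-1].

Left side: [L M T^-2]
Right side: [I^2 L M^-1 T^2]

The two sides have different dimensions, so the equation is NOT dimensionally consistent.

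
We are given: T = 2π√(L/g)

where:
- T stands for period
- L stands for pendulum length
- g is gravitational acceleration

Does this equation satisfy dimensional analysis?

Yes

T (period) has dimensions [T].
L (pendulum length) has dimensions [L].
g (gravitational acceleration) has dimensions [L T^-2].

Left side: [T]
Right side: [T]

Both sides have the same dimensions, so the equation is dimensionally consistent.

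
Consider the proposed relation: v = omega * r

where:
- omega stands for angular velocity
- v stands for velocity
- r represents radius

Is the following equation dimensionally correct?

Yes

omega (angular velocity) has dimensions [T^-1].
v (velocity) has dimensions [L T^-1].
r (radius) has dimensions [L].

Left side: [L T^-1]
Right side: [L T^-1]

Both sides have the same dimensions, so the equation is dimensionally consistent.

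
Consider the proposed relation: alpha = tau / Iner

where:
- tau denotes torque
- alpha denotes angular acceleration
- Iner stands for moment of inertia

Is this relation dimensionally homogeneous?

Yes

tau (torque) has dimensions [L^2 M T^-2].
alpha (angular acceleration) has dimensions [T^-2].
Iner (moment of inertia) has dimensions [L^2 M].

Left side: [T^-2]
Right side: [T^-2]

Both sides have the same dimensions, so the equation is dimensionally consistent.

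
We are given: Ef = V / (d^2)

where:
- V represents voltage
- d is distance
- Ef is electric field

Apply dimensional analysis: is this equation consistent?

No

V (voltage) has dimensions [I^-1 L^2 M T^-3].
d (distance) has dimensions [L].
Ef (electric field) has dimensions [I^-1 L M T^-3].

Left side: [I^-1 L M T^-3]
Right side: [I^-1 M T^-3]

The two sides have different dimensions, so the equation is NOT dimensionally consistent.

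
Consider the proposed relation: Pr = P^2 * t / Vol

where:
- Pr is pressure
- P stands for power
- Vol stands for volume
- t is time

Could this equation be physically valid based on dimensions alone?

No

Pr (pressure) has dimensions [L^-1 M T^-2].
P (power) has dimensions [L^2 M T^-3].
Vol (volume) has dimensions [L^3].
t (time) has dimensions [T].

Left side: [L^-1 M T^-2]
Right side: [L M^2 T^-5]

The two sides have different dimensions, so the equation is NOT dimensionally consistent.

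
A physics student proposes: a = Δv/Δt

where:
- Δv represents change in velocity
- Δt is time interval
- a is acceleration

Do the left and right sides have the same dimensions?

Yes

Δv (change in velocity) has dimensions [L T^-1].
Δt (time interval) has dimensions [T].
a (acceleration) has dimensions [L T^-2].

Left side: [L T^-2]
Right side: [L T^-2]

Both sides have the same dimensions, so the equation is dimensionally consistent.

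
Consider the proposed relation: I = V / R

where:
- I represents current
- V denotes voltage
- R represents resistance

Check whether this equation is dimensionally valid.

Yes

I (current) has dimensions [I].
V (voltage) has dimensions [I^-1 L^2 M T^-3].
R (resistance) has dimensions [I^-2 L^2 M T^-3].

Left side: [I]
Right side: [I]

Both sides have the same dimensions, so the equation is dimensionally consistent.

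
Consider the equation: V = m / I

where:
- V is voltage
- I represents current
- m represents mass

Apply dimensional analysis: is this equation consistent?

No

V (voltage) has dimensions [I^-1 L^2 M T^-3].
I (current) has dimensions [I].
m (mass) has dimensions [M].

Left side: [I^-1 L^2 M T^-3]
Right side: [I^-1 M]

The two sides have different dimensions, so the equation is NOT dimensionally consistent.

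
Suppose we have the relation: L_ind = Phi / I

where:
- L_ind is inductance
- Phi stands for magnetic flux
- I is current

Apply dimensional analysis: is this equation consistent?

Yes

L_ind (inductance) has dimensions [I^-2 L^2 M T^-2].
Phi (magnetic flux) has dimensions [I^-1 L^2 M T^-2].
I (current) has dimensions [I].

Left side: [I^-2 L^2 M T^-2]
Right side: [I^-2 L^2 M T^-2]

Both sides have the same dimensions, so the equation is dimensionally consistent.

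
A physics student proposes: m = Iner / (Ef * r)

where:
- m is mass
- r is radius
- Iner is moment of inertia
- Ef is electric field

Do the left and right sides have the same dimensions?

No

m (mass) has dimensions [M].
r (radius) has dimensions [L].
Iner (moment of inertia) has dimensions [L^2 M].
Ef (electric field) has dimensions [I^-1 L M T^-3].

Left side: [M]
Right side: [I T^3]

The two sides have different dimensions, so the equation is NOT dimensionally consistent.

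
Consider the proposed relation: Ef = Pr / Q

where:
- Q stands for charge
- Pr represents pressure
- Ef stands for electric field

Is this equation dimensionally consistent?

No

Q (charge) has dimensions [I T].
Pr (pressure) has dimensions [L^-1 M T^-2].
Ef (electric field) has dimensions [I^-1 L M T^-3].

Left side: [I^-1 L M T^-3]
Right side: [I^-1 L^-1 M T^-3]

The two sides have different dimensions, so the equation is NOT dimensionally consistent.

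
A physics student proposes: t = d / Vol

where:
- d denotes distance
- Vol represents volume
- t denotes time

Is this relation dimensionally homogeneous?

No

d (distance) has dimensions [L].
Vol (volume) has dimensions [L^3].
t (time) has dimensions [T].

Left side: [T]
Right side: [L^-2]

The two sides have different dimensions, so the equation is NOT dimensionally consistent.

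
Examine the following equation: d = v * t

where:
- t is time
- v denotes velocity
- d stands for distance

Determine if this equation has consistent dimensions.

Yes

t (time) has dimensions [T].
v (velocity) has dimensions [L T^-1].
d (distance) has dimensions [L].

Left side: [L]
Right side: [L]

Both sides have the same dimensions, so the equation is dimensionally consistent.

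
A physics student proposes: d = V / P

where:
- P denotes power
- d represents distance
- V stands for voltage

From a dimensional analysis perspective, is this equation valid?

No

P (power) has dimensions [L^2 M T^-3].
d (distance) has dimensions [L].
V (voltage) has dimensions [I^-1 L^2 M T^-3].

Left side: [L]
Right side: [I^-1]

The two sides have different dimensions, so the equation is NOT dimensionally consistent.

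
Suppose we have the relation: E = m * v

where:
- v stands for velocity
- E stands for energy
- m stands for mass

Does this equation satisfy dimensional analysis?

No

v (velocity) has dimensions [L T^-1].
E (energy) has dimensions [L^2 M T^-2].
m (mass) has dimensions [M].

Left side: [L^2 M T^-2]
Right side: [L M T^-1]

The two sides have different dimensions, so the equation is NOT dimensionally consistent.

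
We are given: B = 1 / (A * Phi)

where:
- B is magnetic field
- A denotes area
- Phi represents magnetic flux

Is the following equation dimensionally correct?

No

B (magnetic field) has dimensions [I^-1 M T^-2].
A (area) has dimensions [L^2].
Phi (magnetic flux) has dimensions [I^-1 L^2 M T^-2].

Left side: [I^-1 M T^-2]
Right side: [I L^-4 M^-1 T^2]

The two sides have different dimensions, so the equation is NOT dimensionally consistent.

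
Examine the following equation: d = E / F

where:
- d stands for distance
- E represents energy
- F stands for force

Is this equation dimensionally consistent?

Yes

d (distance) has dimensions [L].
E (energy) has dimensions [L^2 M T^-2].
F (force) has dimensions [L M T^-2].

Left side: [L]
Right side: [L]

Both sides have the same dimensions, so the equation is dimensionally consistent.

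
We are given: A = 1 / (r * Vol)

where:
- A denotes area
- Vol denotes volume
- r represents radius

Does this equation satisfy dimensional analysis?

No

A (area) has dimensions [L^2].
Vol (volume) has dimensions [L^3].
r (radius) has dimensions [L].

Left side: [L^2]
Right side: [L^-4]

The two sides have different dimensions, so the equation is NOT dimensionally consistent.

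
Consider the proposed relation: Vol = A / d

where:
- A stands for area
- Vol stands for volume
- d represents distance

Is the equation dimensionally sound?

No

A (area) has dimensions [L^2].
Vol (volume) has dimensions [L^3].
d (distance) has dimensions [L].

Left side: [L^3]
Right side: [L]

The two sides have different dimensions, so the equation is NOT dimensionally consistent.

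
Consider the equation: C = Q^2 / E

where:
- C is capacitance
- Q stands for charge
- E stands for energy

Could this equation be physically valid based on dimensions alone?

Yes

C (capacitance) has dimensions [I^2 L^-2 M^-1 T^4].
Q (charge) has dimensions [I T].
E (energy) has dimensions [L^2 M T^-2].

Left side: [I^2 L^-2 M^-1 T^4]
Right side: [I^2 L^-2 M^-1 T^4]

Both sides have the same dimensions, so the equation is dimensionally consistent.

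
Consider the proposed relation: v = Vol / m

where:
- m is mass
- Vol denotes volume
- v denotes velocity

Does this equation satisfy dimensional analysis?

No

m (mass) has dimensions [M].
Vol (volume) has dimensions [L^3].
v (velocity) has dimensions [L T^-1].

Left side: [L T^-1]
Right side: [L^3 M^-1]

The two sides have different dimensions, so the equation is NOT dimensionally consistent.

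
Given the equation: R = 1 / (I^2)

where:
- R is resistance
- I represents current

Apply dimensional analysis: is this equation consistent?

No

R (resistance) has dimensions [I^-2 L^2 M T^-3].
I (current) has dimensions [I].

Left side: [I^-2 L^2 M T^-3]
Right side: [I^-2]

The two sides have different dimensions, so the equation is NOT dimensionally consistent.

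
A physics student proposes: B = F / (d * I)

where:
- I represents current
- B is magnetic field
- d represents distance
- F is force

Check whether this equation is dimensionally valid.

Yes

I (current) has dimensions [I].
B (magnetic field) has dimensions [I^-1 M T^-2].
d (distance) has dimensions [L].
F (force) has dimensions [L M T^-2].

Left side: [I^-1 M T^-2]
Right side: [I^-1 M T^-2]

Both sides have the same dimensions, so the equation is dimensionally consistent.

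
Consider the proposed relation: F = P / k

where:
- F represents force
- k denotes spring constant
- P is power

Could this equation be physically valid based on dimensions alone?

No

F (force) has dimensions [L M T^-2].
k (spring constant) has dimensions [M T^-2].
P (power) has dimensions [L^2 M T^-3].

Left side: [L M T^-2]
Right side: [L^2 T^-1]

The two sides have different dimensions, so the equation is NOT dimensionally consistent.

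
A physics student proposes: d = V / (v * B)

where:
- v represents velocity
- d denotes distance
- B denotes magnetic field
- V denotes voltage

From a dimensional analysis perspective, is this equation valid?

Yes

v (velocity) has dimensions [L T^-1].
d (distance) has dimensions [L].
B (magnetic field) has dimensions [I^-1 M T^-2].
V (voltage) has dimensions [I^-1 L^2 M T^-3].

Left side: [L]
Right side: [L]

Both sides have the same dimensions, so the equation is dimensionally consistent.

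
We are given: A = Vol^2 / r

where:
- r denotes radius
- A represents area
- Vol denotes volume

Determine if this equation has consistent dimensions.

No

r (radius) has dimensions [L].
A (area) has dimensions [L^2].
Vol (volume) has dimensions [L^3].

Left side: [L^2]
Right side: [L^5]

The two sides have different dimensions, so the equation is NOT dimensionally consistent.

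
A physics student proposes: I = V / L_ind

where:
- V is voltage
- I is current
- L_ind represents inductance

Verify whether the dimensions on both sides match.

No

V (voltage) has dimensions [I^-1 L^2 M T^-3].
I (current) has dimensions [I].
L_ind (inductance) has dimensions [I^-2 L^2 M T^-2].

Left side: [I]
Right side: [I T^-1]

The two sides have different dimensions, so the equation is NOT dimensionally consistent.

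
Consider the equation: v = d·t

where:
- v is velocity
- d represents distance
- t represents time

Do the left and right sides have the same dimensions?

No

v (velocity) has dimensions [L T^-1].
d (distance) has dimensions [L].
t (time) has dimensions [T].

Left side: [L T^-1]
Right side: [L T]

The two sides have different dimensions, so the equation is NOT dimensionally consistent.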